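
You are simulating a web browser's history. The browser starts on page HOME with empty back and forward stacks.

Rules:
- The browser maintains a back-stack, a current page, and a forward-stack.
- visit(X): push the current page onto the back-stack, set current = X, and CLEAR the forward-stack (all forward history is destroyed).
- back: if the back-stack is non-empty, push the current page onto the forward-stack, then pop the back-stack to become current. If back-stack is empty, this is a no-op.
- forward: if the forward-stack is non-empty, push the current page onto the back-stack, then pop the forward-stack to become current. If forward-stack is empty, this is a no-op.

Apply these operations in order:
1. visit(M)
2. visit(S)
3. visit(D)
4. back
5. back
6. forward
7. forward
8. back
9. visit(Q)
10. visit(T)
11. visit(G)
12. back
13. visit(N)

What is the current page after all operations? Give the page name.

Answer: N

Derivation:
After 1 (visit(M)): cur=M back=1 fwd=0
After 2 (visit(S)): cur=S back=2 fwd=0
After 3 (visit(D)): cur=D back=3 fwd=0
After 4 (back): cur=S back=2 fwd=1
After 5 (back): cur=M back=1 fwd=2
After 6 (forward): cur=S back=2 fwd=1
After 7 (forward): cur=D back=3 fwd=0
After 8 (back): cur=S back=2 fwd=1
After 9 (visit(Q)): cur=Q back=3 fwd=0
After 10 (visit(T)): cur=T back=4 fwd=0
After 11 (visit(G)): cur=G back=5 fwd=0
After 12 (back): cur=T back=4 fwd=1
After 13 (visit(N)): cur=N back=5 fwd=0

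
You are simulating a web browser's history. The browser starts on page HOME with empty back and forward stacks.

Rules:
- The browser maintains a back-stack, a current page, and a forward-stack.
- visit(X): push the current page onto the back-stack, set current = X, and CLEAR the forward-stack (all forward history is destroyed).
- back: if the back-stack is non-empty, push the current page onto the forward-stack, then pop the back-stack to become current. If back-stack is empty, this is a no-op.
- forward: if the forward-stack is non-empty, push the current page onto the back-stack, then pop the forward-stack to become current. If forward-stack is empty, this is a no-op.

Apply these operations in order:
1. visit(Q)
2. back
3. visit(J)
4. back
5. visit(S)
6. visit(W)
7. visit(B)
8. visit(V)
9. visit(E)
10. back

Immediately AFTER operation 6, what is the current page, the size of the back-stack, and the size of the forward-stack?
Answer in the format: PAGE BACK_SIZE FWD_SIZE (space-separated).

After 1 (visit(Q)): cur=Q back=1 fwd=0
After 2 (back): cur=HOME back=0 fwd=1
After 3 (visit(J)): cur=J back=1 fwd=0
After 4 (back): cur=HOME back=0 fwd=1
After 5 (visit(S)): cur=S back=1 fwd=0
After 6 (visit(W)): cur=W back=2 fwd=0

W 2 0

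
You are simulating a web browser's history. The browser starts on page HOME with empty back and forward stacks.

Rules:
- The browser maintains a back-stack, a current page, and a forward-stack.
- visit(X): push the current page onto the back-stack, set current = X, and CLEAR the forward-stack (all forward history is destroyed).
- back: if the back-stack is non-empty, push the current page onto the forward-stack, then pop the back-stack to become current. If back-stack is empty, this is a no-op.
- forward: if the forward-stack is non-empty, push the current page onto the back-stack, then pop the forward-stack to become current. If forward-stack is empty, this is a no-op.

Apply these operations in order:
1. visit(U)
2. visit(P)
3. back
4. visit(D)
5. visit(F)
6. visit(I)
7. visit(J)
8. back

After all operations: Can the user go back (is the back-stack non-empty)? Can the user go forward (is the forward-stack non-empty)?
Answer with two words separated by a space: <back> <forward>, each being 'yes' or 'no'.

Answer: yes yes

Derivation:
After 1 (visit(U)): cur=U back=1 fwd=0
After 2 (visit(P)): cur=P back=2 fwd=0
After 3 (back): cur=U back=1 fwd=1
After 4 (visit(D)): cur=D back=2 fwd=0
After 5 (visit(F)): cur=F back=3 fwd=0
After 6 (visit(I)): cur=I back=4 fwd=0
After 7 (visit(J)): cur=J back=5 fwd=0
After 8 (back): cur=I back=4 fwd=1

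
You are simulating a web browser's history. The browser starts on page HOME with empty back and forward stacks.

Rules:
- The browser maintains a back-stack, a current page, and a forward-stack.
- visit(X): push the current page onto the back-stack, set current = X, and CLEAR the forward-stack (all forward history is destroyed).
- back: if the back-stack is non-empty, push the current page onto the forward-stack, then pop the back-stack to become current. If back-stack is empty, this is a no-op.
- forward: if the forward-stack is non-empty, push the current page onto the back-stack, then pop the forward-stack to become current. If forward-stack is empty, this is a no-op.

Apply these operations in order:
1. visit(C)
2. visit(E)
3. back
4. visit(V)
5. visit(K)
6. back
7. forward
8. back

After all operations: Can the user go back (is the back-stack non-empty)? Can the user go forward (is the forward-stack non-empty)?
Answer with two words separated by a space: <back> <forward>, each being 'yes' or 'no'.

Answer: yes yes

Derivation:
After 1 (visit(C)): cur=C back=1 fwd=0
After 2 (visit(E)): cur=E back=2 fwd=0
After 3 (back): cur=C back=1 fwd=1
After 4 (visit(V)): cur=V back=2 fwd=0
After 5 (visit(K)): cur=K back=3 fwd=0
After 6 (back): cur=V back=2 fwd=1
After 7 (forward): cur=K back=3 fwd=0
After 8 (back): cur=V back=2 fwd=1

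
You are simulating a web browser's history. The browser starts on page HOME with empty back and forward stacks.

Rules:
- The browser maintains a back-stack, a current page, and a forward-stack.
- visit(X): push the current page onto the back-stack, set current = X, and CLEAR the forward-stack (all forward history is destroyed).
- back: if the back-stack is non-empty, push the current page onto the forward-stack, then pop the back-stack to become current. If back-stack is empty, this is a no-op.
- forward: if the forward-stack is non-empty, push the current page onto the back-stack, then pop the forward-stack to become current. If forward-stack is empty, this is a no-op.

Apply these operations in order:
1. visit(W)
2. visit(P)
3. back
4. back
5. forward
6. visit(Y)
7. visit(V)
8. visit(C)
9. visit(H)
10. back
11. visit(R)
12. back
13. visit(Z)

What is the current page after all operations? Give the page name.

After 1 (visit(W)): cur=W back=1 fwd=0
After 2 (visit(P)): cur=P back=2 fwd=0
After 3 (back): cur=W back=1 fwd=1
After 4 (back): cur=HOME back=0 fwd=2
After 5 (forward): cur=W back=1 fwd=1
After 6 (visit(Y)): cur=Y back=2 fwd=0
After 7 (visit(V)): cur=V back=3 fwd=0
After 8 (visit(C)): cur=C back=4 fwd=0
After 9 (visit(H)): cur=H back=5 fwd=0
After 10 (back): cur=C back=4 fwd=1
After 11 (visit(R)): cur=R back=5 fwd=0
After 12 (back): cur=C back=4 fwd=1
After 13 (visit(Z)): cur=Z back=5 fwd=0

Answer: Z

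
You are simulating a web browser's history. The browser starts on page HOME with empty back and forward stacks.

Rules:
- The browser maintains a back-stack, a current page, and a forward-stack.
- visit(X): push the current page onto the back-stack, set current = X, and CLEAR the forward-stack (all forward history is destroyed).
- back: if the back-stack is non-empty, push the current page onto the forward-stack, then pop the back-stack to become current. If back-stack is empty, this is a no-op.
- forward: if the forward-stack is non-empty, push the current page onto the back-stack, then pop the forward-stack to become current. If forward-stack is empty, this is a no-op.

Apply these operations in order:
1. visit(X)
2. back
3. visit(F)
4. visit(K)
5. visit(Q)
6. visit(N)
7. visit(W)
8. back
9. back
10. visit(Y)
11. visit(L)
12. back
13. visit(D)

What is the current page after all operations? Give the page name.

After 1 (visit(X)): cur=X back=1 fwd=0
After 2 (back): cur=HOME back=0 fwd=1
After 3 (visit(F)): cur=F back=1 fwd=0
After 4 (visit(K)): cur=K back=2 fwd=0
After 5 (visit(Q)): cur=Q back=3 fwd=0
After 6 (visit(N)): cur=N back=4 fwd=0
After 7 (visit(W)): cur=W back=5 fwd=0
After 8 (back): cur=N back=4 fwd=1
After 9 (back): cur=Q back=3 fwd=2
After 10 (visit(Y)): cur=Y back=4 fwd=0
After 11 (visit(L)): cur=L back=5 fwd=0
After 12 (back): cur=Y back=4 fwd=1
After 13 (visit(D)): cur=D back=5 fwd=0

Answer: D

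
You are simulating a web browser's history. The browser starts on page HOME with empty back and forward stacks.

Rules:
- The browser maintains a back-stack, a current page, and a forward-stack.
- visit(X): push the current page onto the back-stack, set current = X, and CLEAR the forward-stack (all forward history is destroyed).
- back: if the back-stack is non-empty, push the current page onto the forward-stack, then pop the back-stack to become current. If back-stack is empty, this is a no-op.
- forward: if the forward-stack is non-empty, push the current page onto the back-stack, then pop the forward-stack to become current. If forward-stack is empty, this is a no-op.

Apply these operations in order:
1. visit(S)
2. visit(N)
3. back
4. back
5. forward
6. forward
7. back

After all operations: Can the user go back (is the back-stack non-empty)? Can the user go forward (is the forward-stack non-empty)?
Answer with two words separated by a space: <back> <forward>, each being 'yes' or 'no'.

After 1 (visit(S)): cur=S back=1 fwd=0
After 2 (visit(N)): cur=N back=2 fwd=0
After 3 (back): cur=S back=1 fwd=1
After 4 (back): cur=HOME back=0 fwd=2
After 5 (forward): cur=S back=1 fwd=1
After 6 (forward): cur=N back=2 fwd=0
After 7 (back): cur=S back=1 fwd=1

Answer: yes yes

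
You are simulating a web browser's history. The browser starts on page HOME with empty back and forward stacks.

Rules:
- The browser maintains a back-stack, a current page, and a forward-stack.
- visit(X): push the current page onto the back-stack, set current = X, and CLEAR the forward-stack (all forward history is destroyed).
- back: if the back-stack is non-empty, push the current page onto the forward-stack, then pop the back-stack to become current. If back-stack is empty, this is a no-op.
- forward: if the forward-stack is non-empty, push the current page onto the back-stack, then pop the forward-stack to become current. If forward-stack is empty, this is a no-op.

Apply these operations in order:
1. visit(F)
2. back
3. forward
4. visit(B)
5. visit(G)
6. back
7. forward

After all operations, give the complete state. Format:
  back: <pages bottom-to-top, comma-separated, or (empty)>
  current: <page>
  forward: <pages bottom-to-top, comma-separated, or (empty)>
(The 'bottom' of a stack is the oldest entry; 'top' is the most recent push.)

Answer: back: HOME,F,B
current: G
forward: (empty)

Derivation:
After 1 (visit(F)): cur=F back=1 fwd=0
After 2 (back): cur=HOME back=0 fwd=1
After 3 (forward): cur=F back=1 fwd=0
After 4 (visit(B)): cur=B back=2 fwd=0
After 5 (visit(G)): cur=G back=3 fwd=0
After 6 (back): cur=B back=2 fwd=1
After 7 (forward): cur=G back=3 fwd=0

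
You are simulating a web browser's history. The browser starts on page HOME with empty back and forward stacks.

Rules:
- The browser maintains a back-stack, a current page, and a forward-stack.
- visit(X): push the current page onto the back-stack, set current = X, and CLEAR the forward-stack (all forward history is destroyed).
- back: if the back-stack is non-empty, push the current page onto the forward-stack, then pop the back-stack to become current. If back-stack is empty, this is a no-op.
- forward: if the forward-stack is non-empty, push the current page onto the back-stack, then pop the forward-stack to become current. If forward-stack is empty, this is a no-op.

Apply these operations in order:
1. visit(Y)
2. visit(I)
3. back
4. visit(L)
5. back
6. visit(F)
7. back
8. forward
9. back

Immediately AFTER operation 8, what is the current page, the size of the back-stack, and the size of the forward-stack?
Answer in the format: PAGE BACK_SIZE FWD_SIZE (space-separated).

After 1 (visit(Y)): cur=Y back=1 fwd=0
After 2 (visit(I)): cur=I back=2 fwd=0
After 3 (back): cur=Y back=1 fwd=1
After 4 (visit(L)): cur=L back=2 fwd=0
After 5 (back): cur=Y back=1 fwd=1
After 6 (visit(F)): cur=F back=2 fwd=0
After 7 (back): cur=Y back=1 fwd=1
After 8 (forward): cur=F back=2 fwd=0

F 2 0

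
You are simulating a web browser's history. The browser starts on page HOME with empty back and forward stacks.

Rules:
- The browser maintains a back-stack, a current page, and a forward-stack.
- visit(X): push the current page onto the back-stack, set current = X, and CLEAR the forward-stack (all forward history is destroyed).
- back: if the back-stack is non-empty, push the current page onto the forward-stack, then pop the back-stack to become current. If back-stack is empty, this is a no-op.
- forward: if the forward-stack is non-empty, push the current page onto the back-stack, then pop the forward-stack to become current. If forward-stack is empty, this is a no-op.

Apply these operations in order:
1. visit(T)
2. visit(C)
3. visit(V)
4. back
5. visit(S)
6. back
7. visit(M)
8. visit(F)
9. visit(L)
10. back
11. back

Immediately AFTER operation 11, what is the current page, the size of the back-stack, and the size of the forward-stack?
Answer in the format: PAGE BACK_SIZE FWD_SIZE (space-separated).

After 1 (visit(T)): cur=T back=1 fwd=0
After 2 (visit(C)): cur=C back=2 fwd=0
After 3 (visit(V)): cur=V back=3 fwd=0
After 4 (back): cur=C back=2 fwd=1
After 5 (visit(S)): cur=S back=3 fwd=0
After 6 (back): cur=C back=2 fwd=1
After 7 (visit(M)): cur=M back=3 fwd=0
After 8 (visit(F)): cur=F back=4 fwd=0
After 9 (visit(L)): cur=L back=5 fwd=0
After 10 (back): cur=F back=4 fwd=1
After 11 (back): cur=M back=3 fwd=2

M 3 2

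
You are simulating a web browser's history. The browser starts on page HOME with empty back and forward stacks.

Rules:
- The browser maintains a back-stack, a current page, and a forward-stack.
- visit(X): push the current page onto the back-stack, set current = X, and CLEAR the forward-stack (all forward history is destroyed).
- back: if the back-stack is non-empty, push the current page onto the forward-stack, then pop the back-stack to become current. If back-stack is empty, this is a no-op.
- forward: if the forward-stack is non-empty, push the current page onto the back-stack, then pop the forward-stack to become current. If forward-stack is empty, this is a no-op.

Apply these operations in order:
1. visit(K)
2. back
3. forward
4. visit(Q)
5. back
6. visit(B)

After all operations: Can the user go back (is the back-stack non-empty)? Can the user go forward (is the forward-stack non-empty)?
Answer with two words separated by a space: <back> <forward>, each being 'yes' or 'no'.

Answer: yes no

Derivation:
After 1 (visit(K)): cur=K back=1 fwd=0
After 2 (back): cur=HOME back=0 fwd=1
After 3 (forward): cur=K back=1 fwd=0
After 4 (visit(Q)): cur=Q back=2 fwd=0
After 5 (back): cur=K back=1 fwd=1
After 6 (visit(B)): cur=B back=2 fwd=0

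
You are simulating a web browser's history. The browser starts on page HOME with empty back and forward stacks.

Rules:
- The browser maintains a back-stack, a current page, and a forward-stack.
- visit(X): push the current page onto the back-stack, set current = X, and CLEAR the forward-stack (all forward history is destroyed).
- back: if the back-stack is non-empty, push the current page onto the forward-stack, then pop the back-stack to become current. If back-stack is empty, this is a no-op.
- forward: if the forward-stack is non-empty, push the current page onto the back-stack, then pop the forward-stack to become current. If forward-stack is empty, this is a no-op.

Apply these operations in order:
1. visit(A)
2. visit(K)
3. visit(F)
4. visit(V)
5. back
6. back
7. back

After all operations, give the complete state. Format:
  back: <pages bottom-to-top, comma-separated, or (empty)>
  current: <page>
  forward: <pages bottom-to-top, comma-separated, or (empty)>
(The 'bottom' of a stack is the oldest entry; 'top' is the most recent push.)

After 1 (visit(A)): cur=A back=1 fwd=0
After 2 (visit(K)): cur=K back=2 fwd=0
After 3 (visit(F)): cur=F back=3 fwd=0
After 4 (visit(V)): cur=V back=4 fwd=0
After 5 (back): cur=F back=3 fwd=1
After 6 (back): cur=K back=2 fwd=2
After 7 (back): cur=A back=1 fwd=3

Answer: back: HOME
current: A
forward: V,F,K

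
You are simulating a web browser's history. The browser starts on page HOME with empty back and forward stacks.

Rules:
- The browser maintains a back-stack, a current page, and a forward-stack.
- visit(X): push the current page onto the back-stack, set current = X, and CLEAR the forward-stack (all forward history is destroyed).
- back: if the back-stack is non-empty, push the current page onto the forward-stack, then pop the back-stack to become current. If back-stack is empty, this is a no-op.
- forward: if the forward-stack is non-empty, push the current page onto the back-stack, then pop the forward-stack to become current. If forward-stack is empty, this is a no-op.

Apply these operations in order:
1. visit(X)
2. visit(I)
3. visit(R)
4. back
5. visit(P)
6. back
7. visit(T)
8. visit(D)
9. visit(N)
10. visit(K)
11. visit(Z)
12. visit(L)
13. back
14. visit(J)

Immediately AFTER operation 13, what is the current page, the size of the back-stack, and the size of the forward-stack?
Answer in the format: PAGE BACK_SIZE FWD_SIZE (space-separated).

After 1 (visit(X)): cur=X back=1 fwd=0
After 2 (visit(I)): cur=I back=2 fwd=0
After 3 (visit(R)): cur=R back=3 fwd=0
After 4 (back): cur=I back=2 fwd=1
After 5 (visit(P)): cur=P back=3 fwd=0
After 6 (back): cur=I back=2 fwd=1
After 7 (visit(T)): cur=T back=3 fwd=0
After 8 (visit(D)): cur=D back=4 fwd=0
After 9 (visit(N)): cur=N back=5 fwd=0
After 10 (visit(K)): cur=K back=6 fwd=0
After 11 (visit(Z)): cur=Z back=7 fwd=0
After 12 (visit(L)): cur=L back=8 fwd=0
After 13 (back): cur=Z back=7 fwd=1

Z 7 1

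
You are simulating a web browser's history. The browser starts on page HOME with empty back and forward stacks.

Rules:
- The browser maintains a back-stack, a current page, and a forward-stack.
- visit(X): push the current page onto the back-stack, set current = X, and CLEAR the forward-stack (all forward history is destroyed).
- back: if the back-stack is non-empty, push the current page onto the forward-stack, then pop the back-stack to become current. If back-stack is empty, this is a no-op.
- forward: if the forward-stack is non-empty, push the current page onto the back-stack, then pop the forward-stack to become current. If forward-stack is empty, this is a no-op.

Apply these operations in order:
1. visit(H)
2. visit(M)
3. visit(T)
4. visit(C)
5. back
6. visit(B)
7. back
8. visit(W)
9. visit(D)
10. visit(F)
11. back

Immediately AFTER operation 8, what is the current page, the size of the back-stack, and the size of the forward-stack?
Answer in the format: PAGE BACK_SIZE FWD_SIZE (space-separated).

After 1 (visit(H)): cur=H back=1 fwd=0
After 2 (visit(M)): cur=M back=2 fwd=0
After 3 (visit(T)): cur=T back=3 fwd=0
After 4 (visit(C)): cur=C back=4 fwd=0
After 5 (back): cur=T back=3 fwd=1
After 6 (visit(B)): cur=B back=4 fwd=0
After 7 (back): cur=T back=3 fwd=1
After 8 (visit(W)): cur=W back=4 fwd=0

W 4 0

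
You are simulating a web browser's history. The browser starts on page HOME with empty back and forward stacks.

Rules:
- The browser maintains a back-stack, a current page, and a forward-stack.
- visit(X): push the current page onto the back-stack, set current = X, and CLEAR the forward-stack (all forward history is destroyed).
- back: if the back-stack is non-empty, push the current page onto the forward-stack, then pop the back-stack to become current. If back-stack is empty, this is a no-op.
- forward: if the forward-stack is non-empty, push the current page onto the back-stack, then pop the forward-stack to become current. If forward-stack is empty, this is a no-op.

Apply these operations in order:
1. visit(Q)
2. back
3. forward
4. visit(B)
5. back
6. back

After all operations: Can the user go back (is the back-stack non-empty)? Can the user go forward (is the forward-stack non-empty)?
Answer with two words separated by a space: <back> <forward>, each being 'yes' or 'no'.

Answer: no yes

Derivation:
After 1 (visit(Q)): cur=Q back=1 fwd=0
After 2 (back): cur=HOME back=0 fwd=1
After 3 (forward): cur=Q back=1 fwd=0
After 4 (visit(B)): cur=B back=2 fwd=0
After 5 (back): cur=Q back=1 fwd=1
After 6 (back): cur=HOME back=0 fwd=2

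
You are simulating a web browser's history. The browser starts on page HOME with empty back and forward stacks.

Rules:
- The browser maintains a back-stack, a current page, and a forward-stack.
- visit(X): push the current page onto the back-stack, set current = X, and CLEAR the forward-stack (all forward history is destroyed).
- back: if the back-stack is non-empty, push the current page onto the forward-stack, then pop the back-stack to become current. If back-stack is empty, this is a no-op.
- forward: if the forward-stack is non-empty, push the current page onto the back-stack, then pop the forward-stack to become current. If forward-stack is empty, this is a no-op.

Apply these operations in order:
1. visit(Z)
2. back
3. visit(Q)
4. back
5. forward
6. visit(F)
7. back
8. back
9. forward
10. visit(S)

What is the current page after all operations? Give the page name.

After 1 (visit(Z)): cur=Z back=1 fwd=0
After 2 (back): cur=HOME back=0 fwd=1
After 3 (visit(Q)): cur=Q back=1 fwd=0
After 4 (back): cur=HOME back=0 fwd=1
After 5 (forward): cur=Q back=1 fwd=0
After 6 (visit(F)): cur=F back=2 fwd=0
After 7 (back): cur=Q back=1 fwd=1
After 8 (back): cur=HOME back=0 fwd=2
After 9 (forward): cur=Q back=1 fwd=1
After 10 (visit(S)): cur=S back=2 fwd=0

Answer: S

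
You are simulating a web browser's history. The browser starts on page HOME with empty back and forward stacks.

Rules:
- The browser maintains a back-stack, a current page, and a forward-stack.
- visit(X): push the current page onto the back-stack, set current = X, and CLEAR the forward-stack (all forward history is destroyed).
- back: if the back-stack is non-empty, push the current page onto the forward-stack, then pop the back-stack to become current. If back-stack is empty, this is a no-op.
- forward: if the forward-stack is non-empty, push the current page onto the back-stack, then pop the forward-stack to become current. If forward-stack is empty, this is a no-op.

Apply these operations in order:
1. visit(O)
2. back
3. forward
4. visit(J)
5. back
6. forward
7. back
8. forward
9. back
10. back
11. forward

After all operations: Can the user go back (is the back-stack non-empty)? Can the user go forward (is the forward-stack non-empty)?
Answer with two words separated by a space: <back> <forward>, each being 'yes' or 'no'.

Answer: yes yes

Derivation:
After 1 (visit(O)): cur=O back=1 fwd=0
After 2 (back): cur=HOME back=0 fwd=1
After 3 (forward): cur=O back=1 fwd=0
After 4 (visit(J)): cur=J back=2 fwd=0
After 5 (back): cur=O back=1 fwd=1
After 6 (forward): cur=J back=2 fwd=0
After 7 (back): cur=O back=1 fwd=1
After 8 (forward): cur=J back=2 fwd=0
After 9 (back): cur=O back=1 fwd=1
After 10 (back): cur=HOME back=0 fwd=2
After 11 (forward): cur=O back=1 fwd=1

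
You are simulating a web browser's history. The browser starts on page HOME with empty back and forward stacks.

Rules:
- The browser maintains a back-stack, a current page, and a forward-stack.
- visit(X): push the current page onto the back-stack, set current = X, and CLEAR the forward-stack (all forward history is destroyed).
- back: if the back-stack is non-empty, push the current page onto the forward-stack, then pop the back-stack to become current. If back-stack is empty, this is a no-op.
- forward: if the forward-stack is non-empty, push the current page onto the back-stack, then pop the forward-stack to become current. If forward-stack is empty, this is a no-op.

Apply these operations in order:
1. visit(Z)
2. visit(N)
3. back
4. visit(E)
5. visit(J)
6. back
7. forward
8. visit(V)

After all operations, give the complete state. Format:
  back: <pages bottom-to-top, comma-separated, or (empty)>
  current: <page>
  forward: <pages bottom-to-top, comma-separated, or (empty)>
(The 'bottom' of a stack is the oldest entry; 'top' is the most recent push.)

After 1 (visit(Z)): cur=Z back=1 fwd=0
After 2 (visit(N)): cur=N back=2 fwd=0
After 3 (back): cur=Z back=1 fwd=1
After 4 (visit(E)): cur=E back=2 fwd=0
After 5 (visit(J)): cur=J back=3 fwd=0
After 6 (back): cur=E back=2 fwd=1
After 7 (forward): cur=J back=3 fwd=0
After 8 (visit(V)): cur=V back=4 fwd=0

Answer: back: HOME,Z,E,J
current: V
forward: (empty)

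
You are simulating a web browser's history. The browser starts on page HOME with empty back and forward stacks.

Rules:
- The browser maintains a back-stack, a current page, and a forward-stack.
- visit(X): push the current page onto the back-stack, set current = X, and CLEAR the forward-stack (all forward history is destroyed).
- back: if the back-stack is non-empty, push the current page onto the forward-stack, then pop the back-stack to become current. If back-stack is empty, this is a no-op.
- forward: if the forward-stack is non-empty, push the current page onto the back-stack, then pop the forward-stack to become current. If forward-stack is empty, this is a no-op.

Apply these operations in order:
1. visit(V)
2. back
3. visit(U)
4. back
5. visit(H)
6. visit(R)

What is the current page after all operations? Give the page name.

Answer: R

Derivation:
After 1 (visit(V)): cur=V back=1 fwd=0
After 2 (back): cur=HOME back=0 fwd=1
After 3 (visit(U)): cur=U back=1 fwd=0
After 4 (back): cur=HOME back=0 fwd=1
After 5 (visit(H)): cur=H back=1 fwd=0
After 6 (visit(R)): cur=R back=2 fwd=0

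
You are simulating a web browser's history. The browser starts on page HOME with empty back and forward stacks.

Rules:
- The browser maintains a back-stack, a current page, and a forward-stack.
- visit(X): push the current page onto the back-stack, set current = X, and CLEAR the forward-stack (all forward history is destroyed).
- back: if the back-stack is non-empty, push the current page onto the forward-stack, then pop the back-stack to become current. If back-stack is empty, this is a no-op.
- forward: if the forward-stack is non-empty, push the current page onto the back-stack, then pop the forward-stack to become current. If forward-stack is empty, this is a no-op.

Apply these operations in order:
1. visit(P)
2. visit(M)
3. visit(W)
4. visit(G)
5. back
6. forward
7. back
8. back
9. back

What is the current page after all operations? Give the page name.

After 1 (visit(P)): cur=P back=1 fwd=0
After 2 (visit(M)): cur=M back=2 fwd=0
After 3 (visit(W)): cur=W back=3 fwd=0
After 4 (visit(G)): cur=G back=4 fwd=0
After 5 (back): cur=W back=3 fwd=1
After 6 (forward): cur=G back=4 fwd=0
After 7 (back): cur=W back=3 fwd=1
After 8 (back): cur=M back=2 fwd=2
After 9 (back): cur=P back=1 fwd=3

Answer: P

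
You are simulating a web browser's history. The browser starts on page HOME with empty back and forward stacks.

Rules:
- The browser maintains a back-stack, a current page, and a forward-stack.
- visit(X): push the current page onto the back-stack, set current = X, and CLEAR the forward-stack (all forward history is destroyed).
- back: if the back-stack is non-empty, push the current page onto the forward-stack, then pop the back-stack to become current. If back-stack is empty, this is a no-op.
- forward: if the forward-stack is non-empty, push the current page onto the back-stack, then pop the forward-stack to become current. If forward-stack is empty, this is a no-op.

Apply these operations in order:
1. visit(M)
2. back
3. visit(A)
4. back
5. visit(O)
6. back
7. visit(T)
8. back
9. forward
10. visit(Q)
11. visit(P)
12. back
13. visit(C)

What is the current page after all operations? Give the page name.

After 1 (visit(M)): cur=M back=1 fwd=0
After 2 (back): cur=HOME back=0 fwd=1
After 3 (visit(A)): cur=A back=1 fwd=0
After 4 (back): cur=HOME back=0 fwd=1
After 5 (visit(O)): cur=O back=1 fwd=0
After 6 (back): cur=HOME back=0 fwd=1
After 7 (visit(T)): cur=T back=1 fwd=0
After 8 (back): cur=HOME back=0 fwd=1
After 9 (forward): cur=T back=1 fwd=0
After 10 (visit(Q)): cur=Q back=2 fwd=0
After 11 (visit(P)): cur=P back=3 fwd=0
After 12 (back): cur=Q back=2 fwd=1
After 13 (visit(C)): cur=C back=3 fwd=0

Answer: C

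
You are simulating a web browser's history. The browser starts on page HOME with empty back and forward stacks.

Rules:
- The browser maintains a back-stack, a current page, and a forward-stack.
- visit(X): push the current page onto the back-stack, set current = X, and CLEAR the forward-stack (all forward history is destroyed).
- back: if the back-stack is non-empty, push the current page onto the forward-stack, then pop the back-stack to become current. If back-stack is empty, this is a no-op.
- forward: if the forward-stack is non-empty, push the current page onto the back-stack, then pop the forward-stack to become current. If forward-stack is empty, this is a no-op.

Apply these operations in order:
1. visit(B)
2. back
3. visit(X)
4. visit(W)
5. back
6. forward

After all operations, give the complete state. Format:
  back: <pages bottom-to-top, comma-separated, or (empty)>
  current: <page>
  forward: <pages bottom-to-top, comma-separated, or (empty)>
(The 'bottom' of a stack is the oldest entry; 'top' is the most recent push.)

After 1 (visit(B)): cur=B back=1 fwd=0
After 2 (back): cur=HOME back=0 fwd=1
After 3 (visit(X)): cur=X back=1 fwd=0
After 4 (visit(W)): cur=W back=2 fwd=0
After 5 (back): cur=X back=1 fwd=1
After 6 (forward): cur=W back=2 fwd=0

Answer: back: HOME,X
current: W
forward: (empty)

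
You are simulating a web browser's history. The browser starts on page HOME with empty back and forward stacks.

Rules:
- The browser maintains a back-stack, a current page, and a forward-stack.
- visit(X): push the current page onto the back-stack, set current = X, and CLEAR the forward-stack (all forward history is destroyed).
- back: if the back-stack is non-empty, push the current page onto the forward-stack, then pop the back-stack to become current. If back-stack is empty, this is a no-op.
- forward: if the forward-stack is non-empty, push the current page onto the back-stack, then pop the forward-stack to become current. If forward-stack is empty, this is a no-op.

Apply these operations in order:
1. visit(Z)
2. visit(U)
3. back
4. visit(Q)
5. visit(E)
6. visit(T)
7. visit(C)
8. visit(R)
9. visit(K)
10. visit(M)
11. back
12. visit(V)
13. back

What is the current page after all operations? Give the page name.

After 1 (visit(Z)): cur=Z back=1 fwd=0
After 2 (visit(U)): cur=U back=2 fwd=0
After 3 (back): cur=Z back=1 fwd=1
After 4 (visit(Q)): cur=Q back=2 fwd=0
After 5 (visit(E)): cur=E back=3 fwd=0
After 6 (visit(T)): cur=T back=4 fwd=0
After 7 (visit(C)): cur=C back=5 fwd=0
After 8 (visit(R)): cur=R back=6 fwd=0
After 9 (visit(K)): cur=K back=7 fwd=0
After 10 (visit(M)): cur=M back=8 fwd=0
After 11 (back): cur=K back=7 fwd=1
After 12 (visit(V)): cur=V back=8 fwd=0
After 13 (back): cur=K back=7 fwd=1

Answer: K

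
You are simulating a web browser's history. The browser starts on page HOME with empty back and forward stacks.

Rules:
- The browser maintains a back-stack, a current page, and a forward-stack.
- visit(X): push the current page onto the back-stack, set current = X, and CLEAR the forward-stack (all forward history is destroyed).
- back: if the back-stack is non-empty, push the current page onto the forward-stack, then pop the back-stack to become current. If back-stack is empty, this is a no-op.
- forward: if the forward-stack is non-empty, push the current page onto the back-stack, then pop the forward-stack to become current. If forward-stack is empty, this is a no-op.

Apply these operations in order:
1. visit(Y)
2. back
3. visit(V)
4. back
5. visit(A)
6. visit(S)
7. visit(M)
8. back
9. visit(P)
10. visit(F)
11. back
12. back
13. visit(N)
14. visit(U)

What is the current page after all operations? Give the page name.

Answer: U

Derivation:
After 1 (visit(Y)): cur=Y back=1 fwd=0
After 2 (back): cur=HOME back=0 fwd=1
After 3 (visit(V)): cur=V back=1 fwd=0
After 4 (back): cur=HOME back=0 fwd=1
After 5 (visit(A)): cur=A back=1 fwd=0
After 6 (visit(S)): cur=S back=2 fwd=0
After 7 (visit(M)): cur=M back=3 fwd=0
After 8 (back): cur=S back=2 fwd=1
After 9 (visit(P)): cur=P back=3 fwd=0
After 10 (visit(F)): cur=F back=4 fwd=0
After 11 (back): cur=P back=3 fwd=1
After 12 (back): cur=S back=2 fwd=2
After 13 (visit(N)): cur=N back=3 fwd=0
After 14 (visit(U)): cur=U back=4 fwd=0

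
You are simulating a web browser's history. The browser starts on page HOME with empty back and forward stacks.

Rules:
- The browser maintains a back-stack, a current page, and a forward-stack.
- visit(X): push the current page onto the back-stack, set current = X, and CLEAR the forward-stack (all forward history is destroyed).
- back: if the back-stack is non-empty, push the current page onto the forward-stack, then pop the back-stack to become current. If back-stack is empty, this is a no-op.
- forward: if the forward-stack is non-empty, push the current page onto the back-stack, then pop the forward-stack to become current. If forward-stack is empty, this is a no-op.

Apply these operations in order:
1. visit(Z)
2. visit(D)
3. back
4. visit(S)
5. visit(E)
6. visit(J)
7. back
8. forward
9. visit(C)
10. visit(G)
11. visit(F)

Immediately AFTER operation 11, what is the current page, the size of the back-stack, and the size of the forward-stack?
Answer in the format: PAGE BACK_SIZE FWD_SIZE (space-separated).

After 1 (visit(Z)): cur=Z back=1 fwd=0
After 2 (visit(D)): cur=D back=2 fwd=0
After 3 (back): cur=Z back=1 fwd=1
After 4 (visit(S)): cur=S back=2 fwd=0
After 5 (visit(E)): cur=E back=3 fwd=0
After 6 (visit(J)): cur=J back=4 fwd=0
After 7 (back): cur=E back=3 fwd=1
After 8 (forward): cur=J back=4 fwd=0
After 9 (visit(C)): cur=C back=5 fwd=0
After 10 (visit(G)): cur=G back=6 fwd=0
After 11 (visit(F)): cur=F back=7 fwd=0

F 7 0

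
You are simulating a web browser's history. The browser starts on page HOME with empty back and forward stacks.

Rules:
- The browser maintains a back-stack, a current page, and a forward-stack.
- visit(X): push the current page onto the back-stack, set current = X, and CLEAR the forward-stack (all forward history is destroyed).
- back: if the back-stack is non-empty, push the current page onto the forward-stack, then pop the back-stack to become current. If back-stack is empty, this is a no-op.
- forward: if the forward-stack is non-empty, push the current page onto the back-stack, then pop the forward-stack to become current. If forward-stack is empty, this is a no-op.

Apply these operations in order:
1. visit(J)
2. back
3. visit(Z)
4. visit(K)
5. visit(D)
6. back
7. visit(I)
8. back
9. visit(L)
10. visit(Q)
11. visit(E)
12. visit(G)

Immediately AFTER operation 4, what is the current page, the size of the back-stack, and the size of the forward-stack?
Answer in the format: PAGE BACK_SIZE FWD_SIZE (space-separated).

After 1 (visit(J)): cur=J back=1 fwd=0
After 2 (back): cur=HOME back=0 fwd=1
After 3 (visit(Z)): cur=Z back=1 fwd=0
After 4 (visit(K)): cur=K back=2 fwd=0

K 2 0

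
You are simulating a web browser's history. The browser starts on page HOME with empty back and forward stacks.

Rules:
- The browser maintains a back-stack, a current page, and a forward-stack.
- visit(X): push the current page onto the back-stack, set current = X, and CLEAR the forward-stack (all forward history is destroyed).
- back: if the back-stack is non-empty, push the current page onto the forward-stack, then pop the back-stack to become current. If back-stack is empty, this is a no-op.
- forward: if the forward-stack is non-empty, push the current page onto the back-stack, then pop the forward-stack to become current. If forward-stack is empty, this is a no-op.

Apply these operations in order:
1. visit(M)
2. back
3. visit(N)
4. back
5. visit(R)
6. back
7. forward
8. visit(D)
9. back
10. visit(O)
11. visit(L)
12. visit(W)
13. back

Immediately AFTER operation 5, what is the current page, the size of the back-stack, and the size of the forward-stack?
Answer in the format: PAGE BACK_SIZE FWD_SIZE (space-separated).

After 1 (visit(M)): cur=M back=1 fwd=0
After 2 (back): cur=HOME back=0 fwd=1
After 3 (visit(N)): cur=N back=1 fwd=0
After 4 (back): cur=HOME back=0 fwd=1
After 5 (visit(R)): cur=R back=1 fwd=0

R 1 0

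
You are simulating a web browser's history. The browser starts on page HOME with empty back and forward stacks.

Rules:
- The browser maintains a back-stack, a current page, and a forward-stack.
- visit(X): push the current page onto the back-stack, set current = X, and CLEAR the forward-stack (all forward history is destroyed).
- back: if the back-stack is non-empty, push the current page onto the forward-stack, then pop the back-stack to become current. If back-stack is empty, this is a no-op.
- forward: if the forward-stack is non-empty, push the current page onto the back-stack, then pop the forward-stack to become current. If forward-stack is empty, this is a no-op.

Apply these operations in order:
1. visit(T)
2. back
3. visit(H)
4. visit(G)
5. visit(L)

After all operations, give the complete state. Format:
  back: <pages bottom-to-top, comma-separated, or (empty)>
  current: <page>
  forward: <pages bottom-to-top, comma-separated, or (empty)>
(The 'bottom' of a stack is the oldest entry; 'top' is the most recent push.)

Answer: back: HOME,H,G
current: L
forward: (empty)

Derivation:
After 1 (visit(T)): cur=T back=1 fwd=0
After 2 (back): cur=HOME back=0 fwd=1
After 3 (visit(H)): cur=H back=1 fwd=0
After 4 (visit(G)): cur=G back=2 fwd=0
After 5 (visit(L)): cur=L back=3 fwd=0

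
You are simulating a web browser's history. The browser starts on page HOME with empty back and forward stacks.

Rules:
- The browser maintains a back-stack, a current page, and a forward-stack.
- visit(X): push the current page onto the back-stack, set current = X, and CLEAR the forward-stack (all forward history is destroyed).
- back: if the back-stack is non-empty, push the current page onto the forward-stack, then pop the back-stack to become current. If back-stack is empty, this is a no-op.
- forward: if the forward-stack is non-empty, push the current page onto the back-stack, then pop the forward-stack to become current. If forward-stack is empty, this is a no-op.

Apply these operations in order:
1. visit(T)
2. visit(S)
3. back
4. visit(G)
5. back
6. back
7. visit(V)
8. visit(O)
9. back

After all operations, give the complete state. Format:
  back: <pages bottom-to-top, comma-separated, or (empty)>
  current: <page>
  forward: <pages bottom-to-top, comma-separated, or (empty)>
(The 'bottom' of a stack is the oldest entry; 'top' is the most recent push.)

Answer: back: HOME
current: V
forward: O

Derivation:
After 1 (visit(T)): cur=T back=1 fwd=0
After 2 (visit(S)): cur=S back=2 fwd=0
After 3 (back): cur=T back=1 fwd=1
After 4 (visit(G)): cur=G back=2 fwd=0
After 5 (back): cur=T back=1 fwd=1
After 6 (back): cur=HOME back=0 fwd=2
After 7 (visit(V)): cur=V back=1 fwd=0
After 8 (visit(O)): cur=O back=2 fwd=0
After 9 (back): cur=V back=1 fwd=1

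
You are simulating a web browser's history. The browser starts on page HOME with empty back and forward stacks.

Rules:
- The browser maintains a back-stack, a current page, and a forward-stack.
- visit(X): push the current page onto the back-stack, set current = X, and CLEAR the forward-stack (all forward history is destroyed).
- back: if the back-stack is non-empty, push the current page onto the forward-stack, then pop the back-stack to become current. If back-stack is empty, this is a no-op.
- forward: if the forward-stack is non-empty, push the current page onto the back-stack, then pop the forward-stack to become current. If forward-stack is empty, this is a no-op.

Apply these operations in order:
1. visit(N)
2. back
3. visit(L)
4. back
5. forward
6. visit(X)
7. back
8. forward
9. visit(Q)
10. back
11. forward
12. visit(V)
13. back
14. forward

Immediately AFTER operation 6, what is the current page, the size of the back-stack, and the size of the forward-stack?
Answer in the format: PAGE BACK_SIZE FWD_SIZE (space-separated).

After 1 (visit(N)): cur=N back=1 fwd=0
After 2 (back): cur=HOME back=0 fwd=1
After 3 (visit(L)): cur=L back=1 fwd=0
After 4 (back): cur=HOME back=0 fwd=1
After 5 (forward): cur=L back=1 fwd=0
After 6 (visit(X)): cur=X back=2 fwd=0

X 2 0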